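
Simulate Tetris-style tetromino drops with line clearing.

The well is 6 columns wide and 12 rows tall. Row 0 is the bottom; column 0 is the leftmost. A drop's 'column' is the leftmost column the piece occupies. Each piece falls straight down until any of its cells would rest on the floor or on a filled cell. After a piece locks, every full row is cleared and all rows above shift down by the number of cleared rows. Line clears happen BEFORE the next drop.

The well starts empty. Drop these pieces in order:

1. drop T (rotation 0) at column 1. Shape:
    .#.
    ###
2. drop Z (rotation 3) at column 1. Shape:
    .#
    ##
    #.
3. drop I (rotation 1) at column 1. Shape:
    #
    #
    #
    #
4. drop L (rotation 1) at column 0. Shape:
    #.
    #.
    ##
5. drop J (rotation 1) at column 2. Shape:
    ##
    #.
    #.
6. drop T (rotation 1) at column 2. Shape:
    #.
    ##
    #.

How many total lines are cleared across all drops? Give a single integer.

Answer: 0

Derivation:
Drop 1: T rot0 at col 1 lands with bottom-row=0; cleared 0 line(s) (total 0); column heights now [0 1 2 1 0 0], max=2
Drop 2: Z rot3 at col 1 lands with bottom-row=1; cleared 0 line(s) (total 0); column heights now [0 3 4 1 0 0], max=4
Drop 3: I rot1 at col 1 lands with bottom-row=3; cleared 0 line(s) (total 0); column heights now [0 7 4 1 0 0], max=7
Drop 4: L rot1 at col 0 lands with bottom-row=7; cleared 0 line(s) (total 0); column heights now [10 8 4 1 0 0], max=10
Drop 5: J rot1 at col 2 lands with bottom-row=4; cleared 0 line(s) (total 0); column heights now [10 8 7 7 0 0], max=10
Drop 6: T rot1 at col 2 lands with bottom-row=7; cleared 0 line(s) (total 0); column heights now [10 8 10 9 0 0], max=10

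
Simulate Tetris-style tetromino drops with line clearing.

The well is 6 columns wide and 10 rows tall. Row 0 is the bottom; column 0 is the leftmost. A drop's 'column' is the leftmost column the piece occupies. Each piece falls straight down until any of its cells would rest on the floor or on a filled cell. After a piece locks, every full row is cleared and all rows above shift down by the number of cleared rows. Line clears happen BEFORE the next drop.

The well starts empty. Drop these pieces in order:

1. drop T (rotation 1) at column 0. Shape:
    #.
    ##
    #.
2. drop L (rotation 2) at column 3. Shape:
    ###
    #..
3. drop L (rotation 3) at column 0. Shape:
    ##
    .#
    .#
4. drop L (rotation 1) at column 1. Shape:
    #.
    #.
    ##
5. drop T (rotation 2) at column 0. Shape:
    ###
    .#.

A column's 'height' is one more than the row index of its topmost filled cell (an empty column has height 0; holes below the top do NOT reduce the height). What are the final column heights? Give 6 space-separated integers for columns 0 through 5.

Drop 1: T rot1 at col 0 lands with bottom-row=0; cleared 0 line(s) (total 0); column heights now [3 2 0 0 0 0], max=3
Drop 2: L rot2 at col 3 lands with bottom-row=0; cleared 0 line(s) (total 0); column heights now [3 2 0 2 2 2], max=3
Drop 3: L rot3 at col 0 lands with bottom-row=2; cleared 0 line(s) (total 0); column heights now [5 5 0 2 2 2], max=5
Drop 4: L rot1 at col 1 lands with bottom-row=5; cleared 0 line(s) (total 0); column heights now [5 8 6 2 2 2], max=8
Drop 5: T rot2 at col 0 lands with bottom-row=8; cleared 0 line(s) (total 0); column heights now [10 10 10 2 2 2], max=10

Answer: 10 10 10 2 2 2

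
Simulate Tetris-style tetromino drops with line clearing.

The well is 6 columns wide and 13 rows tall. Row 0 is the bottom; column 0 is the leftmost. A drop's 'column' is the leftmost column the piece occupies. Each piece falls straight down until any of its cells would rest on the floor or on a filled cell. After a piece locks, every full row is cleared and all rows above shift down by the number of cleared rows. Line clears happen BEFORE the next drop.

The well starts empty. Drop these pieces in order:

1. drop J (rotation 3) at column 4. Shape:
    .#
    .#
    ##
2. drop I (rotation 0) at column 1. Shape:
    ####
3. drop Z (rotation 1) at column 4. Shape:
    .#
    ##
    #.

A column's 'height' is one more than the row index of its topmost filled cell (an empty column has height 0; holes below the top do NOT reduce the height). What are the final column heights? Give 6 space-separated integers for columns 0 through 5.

Drop 1: J rot3 at col 4 lands with bottom-row=0; cleared 0 line(s) (total 0); column heights now [0 0 0 0 1 3], max=3
Drop 2: I rot0 at col 1 lands with bottom-row=1; cleared 0 line(s) (total 0); column heights now [0 2 2 2 2 3], max=3
Drop 3: Z rot1 at col 4 lands with bottom-row=2; cleared 0 line(s) (total 0); column heights now [0 2 2 2 4 5], max=5

Answer: 0 2 2 2 4 5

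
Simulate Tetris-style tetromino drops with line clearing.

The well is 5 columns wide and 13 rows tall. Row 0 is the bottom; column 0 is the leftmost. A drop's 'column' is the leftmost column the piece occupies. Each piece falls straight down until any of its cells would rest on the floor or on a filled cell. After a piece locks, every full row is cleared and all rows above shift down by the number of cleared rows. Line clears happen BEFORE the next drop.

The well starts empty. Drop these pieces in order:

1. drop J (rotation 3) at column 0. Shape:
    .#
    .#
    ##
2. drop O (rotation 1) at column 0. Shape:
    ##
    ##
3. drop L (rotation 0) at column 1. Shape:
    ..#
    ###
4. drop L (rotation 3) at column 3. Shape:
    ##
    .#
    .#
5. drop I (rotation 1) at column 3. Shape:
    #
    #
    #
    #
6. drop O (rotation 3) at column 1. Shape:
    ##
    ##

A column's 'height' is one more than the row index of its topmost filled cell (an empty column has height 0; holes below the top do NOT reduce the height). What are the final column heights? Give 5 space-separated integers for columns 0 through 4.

Drop 1: J rot3 at col 0 lands with bottom-row=0; cleared 0 line(s) (total 0); column heights now [1 3 0 0 0], max=3
Drop 2: O rot1 at col 0 lands with bottom-row=3; cleared 0 line(s) (total 0); column heights now [5 5 0 0 0], max=5
Drop 3: L rot0 at col 1 lands with bottom-row=5; cleared 0 line(s) (total 0); column heights now [5 6 6 7 0], max=7
Drop 4: L rot3 at col 3 lands with bottom-row=5; cleared 0 line(s) (total 0); column heights now [5 6 6 8 8], max=8
Drop 5: I rot1 at col 3 lands with bottom-row=8; cleared 0 line(s) (total 0); column heights now [5 6 6 12 8], max=12
Drop 6: O rot3 at col 1 lands with bottom-row=6; cleared 0 line(s) (total 0); column heights now [5 8 8 12 8], max=12

Answer: 5 8 8 12 8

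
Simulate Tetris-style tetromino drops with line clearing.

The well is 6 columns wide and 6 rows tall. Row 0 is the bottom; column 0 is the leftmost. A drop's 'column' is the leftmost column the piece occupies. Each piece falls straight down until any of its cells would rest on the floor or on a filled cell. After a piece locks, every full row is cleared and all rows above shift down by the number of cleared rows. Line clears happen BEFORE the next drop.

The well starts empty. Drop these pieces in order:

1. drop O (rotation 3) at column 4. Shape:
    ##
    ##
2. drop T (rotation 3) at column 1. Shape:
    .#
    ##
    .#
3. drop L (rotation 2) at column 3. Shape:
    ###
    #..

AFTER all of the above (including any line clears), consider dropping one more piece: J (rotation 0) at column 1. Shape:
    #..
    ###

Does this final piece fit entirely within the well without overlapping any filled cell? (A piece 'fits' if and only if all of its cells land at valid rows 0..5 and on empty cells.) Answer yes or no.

Answer: yes

Derivation:
Drop 1: O rot3 at col 4 lands with bottom-row=0; cleared 0 line(s) (total 0); column heights now [0 0 0 0 2 2], max=2
Drop 2: T rot3 at col 1 lands with bottom-row=0; cleared 0 line(s) (total 0); column heights now [0 2 3 0 2 2], max=3
Drop 3: L rot2 at col 3 lands with bottom-row=1; cleared 0 line(s) (total 0); column heights now [0 2 3 3 3 3], max=3
Test piece J rot0 at col 1 (width 3): heights before test = [0 2 3 3 3 3]; fits = True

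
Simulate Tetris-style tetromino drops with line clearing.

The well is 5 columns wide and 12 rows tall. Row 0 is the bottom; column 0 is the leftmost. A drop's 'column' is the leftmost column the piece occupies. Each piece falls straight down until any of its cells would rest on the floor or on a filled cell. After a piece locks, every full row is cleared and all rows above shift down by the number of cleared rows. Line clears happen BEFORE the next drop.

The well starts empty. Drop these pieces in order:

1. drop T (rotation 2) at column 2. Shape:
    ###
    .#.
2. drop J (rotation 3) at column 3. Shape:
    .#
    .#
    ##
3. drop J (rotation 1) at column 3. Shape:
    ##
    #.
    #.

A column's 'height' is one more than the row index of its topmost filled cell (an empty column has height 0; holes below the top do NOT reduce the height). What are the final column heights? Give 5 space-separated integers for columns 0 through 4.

Drop 1: T rot2 at col 2 lands with bottom-row=0; cleared 0 line(s) (total 0); column heights now [0 0 2 2 2], max=2
Drop 2: J rot3 at col 3 lands with bottom-row=2; cleared 0 line(s) (total 0); column heights now [0 0 2 3 5], max=5
Drop 3: J rot1 at col 3 lands with bottom-row=3; cleared 0 line(s) (total 0); column heights now [0 0 2 6 6], max=6

Answer: 0 0 2 6 6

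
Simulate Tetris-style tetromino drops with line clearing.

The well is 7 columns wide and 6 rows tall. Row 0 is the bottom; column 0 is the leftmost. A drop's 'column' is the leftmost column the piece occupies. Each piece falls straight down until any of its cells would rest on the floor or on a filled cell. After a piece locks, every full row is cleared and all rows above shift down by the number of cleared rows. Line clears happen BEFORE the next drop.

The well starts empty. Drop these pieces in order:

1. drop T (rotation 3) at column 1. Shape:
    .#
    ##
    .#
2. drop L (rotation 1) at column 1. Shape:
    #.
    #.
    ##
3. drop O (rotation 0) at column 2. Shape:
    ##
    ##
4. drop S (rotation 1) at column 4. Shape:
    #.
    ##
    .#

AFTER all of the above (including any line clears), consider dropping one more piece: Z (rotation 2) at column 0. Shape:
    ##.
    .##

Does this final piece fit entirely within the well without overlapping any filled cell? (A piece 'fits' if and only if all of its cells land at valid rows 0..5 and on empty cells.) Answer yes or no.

Answer: no

Derivation:
Drop 1: T rot3 at col 1 lands with bottom-row=0; cleared 0 line(s) (total 0); column heights now [0 2 3 0 0 0 0], max=3
Drop 2: L rot1 at col 1 lands with bottom-row=3; cleared 0 line(s) (total 0); column heights now [0 6 4 0 0 0 0], max=6
Drop 3: O rot0 at col 2 lands with bottom-row=4; cleared 0 line(s) (total 0); column heights now [0 6 6 6 0 0 0], max=6
Drop 4: S rot1 at col 4 lands with bottom-row=0; cleared 0 line(s) (total 0); column heights now [0 6 6 6 3 2 0], max=6
Test piece Z rot2 at col 0 (width 3): heights before test = [0 6 6 6 3 2 0]; fits = False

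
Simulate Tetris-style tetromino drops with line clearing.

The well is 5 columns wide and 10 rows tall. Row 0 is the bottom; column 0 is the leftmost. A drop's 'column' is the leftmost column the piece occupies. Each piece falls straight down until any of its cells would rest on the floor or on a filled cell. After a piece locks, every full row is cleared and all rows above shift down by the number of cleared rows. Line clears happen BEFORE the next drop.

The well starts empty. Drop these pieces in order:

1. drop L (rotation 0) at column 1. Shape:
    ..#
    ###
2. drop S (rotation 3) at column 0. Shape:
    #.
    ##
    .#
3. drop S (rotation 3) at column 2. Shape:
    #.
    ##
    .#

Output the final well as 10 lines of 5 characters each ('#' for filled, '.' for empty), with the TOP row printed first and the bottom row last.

Answer: .....
.....
.....
.....
.....
..#..
#.##.
##.#.
.#.#.
.###.

Derivation:
Drop 1: L rot0 at col 1 lands with bottom-row=0; cleared 0 line(s) (total 0); column heights now [0 1 1 2 0], max=2
Drop 2: S rot3 at col 0 lands with bottom-row=1; cleared 0 line(s) (total 0); column heights now [4 3 1 2 0], max=4
Drop 3: S rot3 at col 2 lands with bottom-row=2; cleared 0 line(s) (total 0); column heights now [4 3 5 4 0], max=5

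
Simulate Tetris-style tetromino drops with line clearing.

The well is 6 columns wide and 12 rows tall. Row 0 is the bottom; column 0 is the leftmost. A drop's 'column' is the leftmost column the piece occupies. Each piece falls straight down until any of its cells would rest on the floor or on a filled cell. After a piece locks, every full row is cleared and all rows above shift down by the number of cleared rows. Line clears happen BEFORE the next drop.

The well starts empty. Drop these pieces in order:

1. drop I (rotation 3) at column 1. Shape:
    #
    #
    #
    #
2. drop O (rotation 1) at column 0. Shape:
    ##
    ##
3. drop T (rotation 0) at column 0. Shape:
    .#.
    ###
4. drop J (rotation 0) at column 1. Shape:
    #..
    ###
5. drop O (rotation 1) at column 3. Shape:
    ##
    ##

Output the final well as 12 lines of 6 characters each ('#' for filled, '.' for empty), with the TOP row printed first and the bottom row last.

Drop 1: I rot3 at col 1 lands with bottom-row=0; cleared 0 line(s) (total 0); column heights now [0 4 0 0 0 0], max=4
Drop 2: O rot1 at col 0 lands with bottom-row=4; cleared 0 line(s) (total 0); column heights now [6 6 0 0 0 0], max=6
Drop 3: T rot0 at col 0 lands with bottom-row=6; cleared 0 line(s) (total 0); column heights now [7 8 7 0 0 0], max=8
Drop 4: J rot0 at col 1 lands with bottom-row=8; cleared 0 line(s) (total 0); column heights now [7 10 9 9 0 0], max=10
Drop 5: O rot1 at col 3 lands with bottom-row=9; cleared 0 line(s) (total 0); column heights now [7 10 9 11 11 0], max=11

Answer: ......
...##.
.#.##.
.###..
.#....
###...
##....
##....
.#....
.#....
.#....
.#....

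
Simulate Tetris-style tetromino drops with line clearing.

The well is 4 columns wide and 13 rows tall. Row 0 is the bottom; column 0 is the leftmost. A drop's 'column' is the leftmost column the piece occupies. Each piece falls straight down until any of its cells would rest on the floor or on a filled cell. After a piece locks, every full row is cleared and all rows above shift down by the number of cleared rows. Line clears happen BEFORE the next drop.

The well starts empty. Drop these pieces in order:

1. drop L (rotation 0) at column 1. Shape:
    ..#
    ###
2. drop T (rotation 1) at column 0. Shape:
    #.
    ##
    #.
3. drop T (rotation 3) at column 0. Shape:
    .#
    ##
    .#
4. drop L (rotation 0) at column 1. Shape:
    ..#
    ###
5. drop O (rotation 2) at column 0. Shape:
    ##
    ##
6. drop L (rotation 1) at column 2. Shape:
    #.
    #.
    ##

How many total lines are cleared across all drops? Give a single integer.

Drop 1: L rot0 at col 1 lands with bottom-row=0; cleared 0 line(s) (total 0); column heights now [0 1 1 2], max=2
Drop 2: T rot1 at col 0 lands with bottom-row=0; cleared 1 line(s) (total 1); column heights now [2 1 0 1], max=2
Drop 3: T rot3 at col 0 lands with bottom-row=1; cleared 0 line(s) (total 1); column heights now [3 4 0 1], max=4
Drop 4: L rot0 at col 1 lands with bottom-row=4; cleared 0 line(s) (total 1); column heights now [3 5 5 6], max=6
Drop 5: O rot2 at col 0 lands with bottom-row=5; cleared 0 line(s) (total 1); column heights now [7 7 5 6], max=7
Drop 6: L rot1 at col 2 lands with bottom-row=6; cleared 1 line(s) (total 2); column heights now [6 6 8 6], max=8

Answer: 2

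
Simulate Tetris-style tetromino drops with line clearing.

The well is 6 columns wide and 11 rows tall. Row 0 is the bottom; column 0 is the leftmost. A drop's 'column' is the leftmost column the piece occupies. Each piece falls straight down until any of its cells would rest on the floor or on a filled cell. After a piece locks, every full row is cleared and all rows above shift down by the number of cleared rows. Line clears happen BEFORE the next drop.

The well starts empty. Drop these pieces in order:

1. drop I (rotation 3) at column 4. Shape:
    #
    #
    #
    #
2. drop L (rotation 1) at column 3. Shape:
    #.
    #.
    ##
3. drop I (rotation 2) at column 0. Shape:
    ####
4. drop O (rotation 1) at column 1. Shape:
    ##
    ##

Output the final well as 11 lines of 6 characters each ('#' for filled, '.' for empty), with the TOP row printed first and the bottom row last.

Answer: ......
.##...
.##...
####..
...#..
...#..
...##.
....#.
....#.
....#.
....#.

Derivation:
Drop 1: I rot3 at col 4 lands with bottom-row=0; cleared 0 line(s) (total 0); column heights now [0 0 0 0 4 0], max=4
Drop 2: L rot1 at col 3 lands with bottom-row=4; cleared 0 line(s) (total 0); column heights now [0 0 0 7 5 0], max=7
Drop 3: I rot2 at col 0 lands with bottom-row=7; cleared 0 line(s) (total 0); column heights now [8 8 8 8 5 0], max=8
Drop 4: O rot1 at col 1 lands with bottom-row=8; cleared 0 line(s) (total 0); column heights now [8 10 10 8 5 0], max=10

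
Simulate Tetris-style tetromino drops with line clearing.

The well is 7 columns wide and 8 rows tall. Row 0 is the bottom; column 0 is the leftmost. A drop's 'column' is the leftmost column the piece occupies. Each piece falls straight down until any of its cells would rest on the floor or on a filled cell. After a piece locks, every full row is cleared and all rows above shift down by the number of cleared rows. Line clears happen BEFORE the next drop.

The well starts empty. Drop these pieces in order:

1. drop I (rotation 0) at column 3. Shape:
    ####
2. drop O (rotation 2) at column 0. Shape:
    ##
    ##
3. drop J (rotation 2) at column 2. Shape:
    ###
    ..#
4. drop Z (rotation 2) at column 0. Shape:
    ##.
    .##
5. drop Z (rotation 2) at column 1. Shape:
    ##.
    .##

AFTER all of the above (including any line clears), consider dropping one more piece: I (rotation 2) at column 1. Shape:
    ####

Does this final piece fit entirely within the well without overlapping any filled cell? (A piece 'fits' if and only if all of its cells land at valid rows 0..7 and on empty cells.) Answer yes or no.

Drop 1: I rot0 at col 3 lands with bottom-row=0; cleared 0 line(s) (total 0); column heights now [0 0 0 1 1 1 1], max=1
Drop 2: O rot2 at col 0 lands with bottom-row=0; cleared 0 line(s) (total 0); column heights now [2 2 0 1 1 1 1], max=2
Drop 3: J rot2 at col 2 lands with bottom-row=1; cleared 0 line(s) (total 0); column heights now [2 2 3 3 3 1 1], max=3
Drop 4: Z rot2 at col 0 lands with bottom-row=3; cleared 0 line(s) (total 0); column heights now [5 5 4 3 3 1 1], max=5
Drop 5: Z rot2 at col 1 lands with bottom-row=4; cleared 0 line(s) (total 0); column heights now [5 6 6 5 3 1 1], max=6
Test piece I rot2 at col 1 (width 4): heights before test = [5 6 6 5 3 1 1]; fits = True

Answer: yes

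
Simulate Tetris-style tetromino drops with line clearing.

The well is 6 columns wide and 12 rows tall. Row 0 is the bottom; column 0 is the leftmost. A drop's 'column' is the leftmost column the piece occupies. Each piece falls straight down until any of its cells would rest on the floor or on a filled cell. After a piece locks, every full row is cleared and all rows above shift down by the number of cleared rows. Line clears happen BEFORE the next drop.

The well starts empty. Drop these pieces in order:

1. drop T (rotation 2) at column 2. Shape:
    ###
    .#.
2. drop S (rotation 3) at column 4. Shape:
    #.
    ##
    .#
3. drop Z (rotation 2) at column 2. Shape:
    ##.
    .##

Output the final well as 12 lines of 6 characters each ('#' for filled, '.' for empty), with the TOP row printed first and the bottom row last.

Answer: ......
......
......
......
......
......
..##..
...##.
....#.
....##
..####
...#..

Derivation:
Drop 1: T rot2 at col 2 lands with bottom-row=0; cleared 0 line(s) (total 0); column heights now [0 0 2 2 2 0], max=2
Drop 2: S rot3 at col 4 lands with bottom-row=1; cleared 0 line(s) (total 0); column heights now [0 0 2 2 4 3], max=4
Drop 3: Z rot2 at col 2 lands with bottom-row=4; cleared 0 line(s) (total 0); column heights now [0 0 6 6 5 3], max=6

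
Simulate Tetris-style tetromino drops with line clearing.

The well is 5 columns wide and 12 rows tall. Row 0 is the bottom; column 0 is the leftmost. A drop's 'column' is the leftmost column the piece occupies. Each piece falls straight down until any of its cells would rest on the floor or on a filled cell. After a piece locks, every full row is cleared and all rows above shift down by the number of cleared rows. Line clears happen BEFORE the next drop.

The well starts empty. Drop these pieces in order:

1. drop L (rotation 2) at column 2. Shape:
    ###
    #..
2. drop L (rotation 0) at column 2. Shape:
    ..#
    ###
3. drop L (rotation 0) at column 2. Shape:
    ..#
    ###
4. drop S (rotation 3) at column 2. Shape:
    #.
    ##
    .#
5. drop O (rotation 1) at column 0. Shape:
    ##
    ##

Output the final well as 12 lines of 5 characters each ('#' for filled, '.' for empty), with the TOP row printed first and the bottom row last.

Drop 1: L rot2 at col 2 lands with bottom-row=0; cleared 0 line(s) (total 0); column heights now [0 0 2 2 2], max=2
Drop 2: L rot0 at col 2 lands with bottom-row=2; cleared 0 line(s) (total 0); column heights now [0 0 3 3 4], max=4
Drop 3: L rot0 at col 2 lands with bottom-row=4; cleared 0 line(s) (total 0); column heights now [0 0 5 5 6], max=6
Drop 4: S rot3 at col 2 lands with bottom-row=5; cleared 0 line(s) (total 0); column heights now [0 0 8 7 6], max=8
Drop 5: O rot1 at col 0 lands with bottom-row=0; cleared 1 line(s) (total 1); column heights now [1 1 7 6 5], max=7

Answer: .....
.....
.....
.....
.....
..#..
..##.
...##
..###
....#
..###
###..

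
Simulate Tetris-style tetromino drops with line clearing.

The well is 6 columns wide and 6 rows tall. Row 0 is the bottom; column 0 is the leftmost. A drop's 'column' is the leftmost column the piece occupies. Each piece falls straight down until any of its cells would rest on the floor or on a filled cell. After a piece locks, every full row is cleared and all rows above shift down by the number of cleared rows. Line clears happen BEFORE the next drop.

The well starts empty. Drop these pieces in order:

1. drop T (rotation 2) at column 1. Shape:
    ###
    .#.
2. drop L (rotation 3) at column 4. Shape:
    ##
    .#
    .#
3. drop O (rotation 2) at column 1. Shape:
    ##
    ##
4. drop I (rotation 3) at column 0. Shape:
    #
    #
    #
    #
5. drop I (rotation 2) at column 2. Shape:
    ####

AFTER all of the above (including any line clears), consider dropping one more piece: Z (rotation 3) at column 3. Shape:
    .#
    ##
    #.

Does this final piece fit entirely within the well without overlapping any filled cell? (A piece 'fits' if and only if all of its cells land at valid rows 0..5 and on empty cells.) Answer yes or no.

Drop 1: T rot2 at col 1 lands with bottom-row=0; cleared 0 line(s) (total 0); column heights now [0 2 2 2 0 0], max=2
Drop 2: L rot3 at col 4 lands with bottom-row=0; cleared 0 line(s) (total 0); column heights now [0 2 2 2 3 3], max=3
Drop 3: O rot2 at col 1 lands with bottom-row=2; cleared 0 line(s) (total 0); column heights now [0 4 4 2 3 3], max=4
Drop 4: I rot3 at col 0 lands with bottom-row=0; cleared 0 line(s) (total 0); column heights now [4 4 4 2 3 3], max=4
Drop 5: I rot2 at col 2 lands with bottom-row=4; cleared 0 line(s) (total 0); column heights now [4 4 5 5 5 5], max=5
Test piece Z rot3 at col 3 (width 2): heights before test = [4 4 5 5 5 5]; fits = False

Answer: no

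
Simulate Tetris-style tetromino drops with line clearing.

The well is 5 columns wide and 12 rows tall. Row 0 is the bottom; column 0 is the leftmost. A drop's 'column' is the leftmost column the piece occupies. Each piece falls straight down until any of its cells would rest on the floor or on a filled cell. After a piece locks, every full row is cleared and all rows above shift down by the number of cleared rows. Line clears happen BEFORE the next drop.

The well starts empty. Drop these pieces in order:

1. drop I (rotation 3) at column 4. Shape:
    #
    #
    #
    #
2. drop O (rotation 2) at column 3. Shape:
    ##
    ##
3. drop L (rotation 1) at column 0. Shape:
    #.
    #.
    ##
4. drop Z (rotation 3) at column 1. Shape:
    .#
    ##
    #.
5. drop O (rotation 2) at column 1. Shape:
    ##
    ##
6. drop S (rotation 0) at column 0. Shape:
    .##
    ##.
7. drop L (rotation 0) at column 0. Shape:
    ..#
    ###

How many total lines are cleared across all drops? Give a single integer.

Drop 1: I rot3 at col 4 lands with bottom-row=0; cleared 0 line(s) (total 0); column heights now [0 0 0 0 4], max=4
Drop 2: O rot2 at col 3 lands with bottom-row=4; cleared 0 line(s) (total 0); column heights now [0 0 0 6 6], max=6
Drop 3: L rot1 at col 0 lands with bottom-row=0; cleared 0 line(s) (total 0); column heights now [3 1 0 6 6], max=6
Drop 4: Z rot3 at col 1 lands with bottom-row=1; cleared 0 line(s) (total 0); column heights now [3 3 4 6 6], max=6
Drop 5: O rot2 at col 1 lands with bottom-row=4; cleared 0 line(s) (total 0); column heights now [3 6 6 6 6], max=6
Drop 6: S rot0 at col 0 lands with bottom-row=6; cleared 0 line(s) (total 0); column heights now [7 8 8 6 6], max=8
Drop 7: L rot0 at col 0 lands with bottom-row=8; cleared 0 line(s) (total 0); column heights now [9 9 10 6 6], max=10

Answer: 0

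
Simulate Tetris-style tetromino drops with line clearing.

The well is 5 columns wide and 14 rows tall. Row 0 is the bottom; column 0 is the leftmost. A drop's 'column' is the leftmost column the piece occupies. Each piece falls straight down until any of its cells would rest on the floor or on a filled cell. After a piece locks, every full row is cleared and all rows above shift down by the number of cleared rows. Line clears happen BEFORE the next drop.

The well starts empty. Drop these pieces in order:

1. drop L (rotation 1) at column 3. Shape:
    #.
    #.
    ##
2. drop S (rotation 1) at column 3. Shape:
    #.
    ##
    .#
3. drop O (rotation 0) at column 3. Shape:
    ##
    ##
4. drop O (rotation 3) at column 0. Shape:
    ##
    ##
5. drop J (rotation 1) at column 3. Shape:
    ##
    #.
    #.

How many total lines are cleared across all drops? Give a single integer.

Drop 1: L rot1 at col 3 lands with bottom-row=0; cleared 0 line(s) (total 0); column heights now [0 0 0 3 1], max=3
Drop 2: S rot1 at col 3 lands with bottom-row=2; cleared 0 line(s) (total 0); column heights now [0 0 0 5 4], max=5
Drop 3: O rot0 at col 3 lands with bottom-row=5; cleared 0 line(s) (total 0); column heights now [0 0 0 7 7], max=7
Drop 4: O rot3 at col 0 lands with bottom-row=0; cleared 0 line(s) (total 0); column heights now [2 2 0 7 7], max=7
Drop 5: J rot1 at col 3 lands with bottom-row=7; cleared 0 line(s) (total 0); column heights now [2 2 0 10 10], max=10

Answer: 0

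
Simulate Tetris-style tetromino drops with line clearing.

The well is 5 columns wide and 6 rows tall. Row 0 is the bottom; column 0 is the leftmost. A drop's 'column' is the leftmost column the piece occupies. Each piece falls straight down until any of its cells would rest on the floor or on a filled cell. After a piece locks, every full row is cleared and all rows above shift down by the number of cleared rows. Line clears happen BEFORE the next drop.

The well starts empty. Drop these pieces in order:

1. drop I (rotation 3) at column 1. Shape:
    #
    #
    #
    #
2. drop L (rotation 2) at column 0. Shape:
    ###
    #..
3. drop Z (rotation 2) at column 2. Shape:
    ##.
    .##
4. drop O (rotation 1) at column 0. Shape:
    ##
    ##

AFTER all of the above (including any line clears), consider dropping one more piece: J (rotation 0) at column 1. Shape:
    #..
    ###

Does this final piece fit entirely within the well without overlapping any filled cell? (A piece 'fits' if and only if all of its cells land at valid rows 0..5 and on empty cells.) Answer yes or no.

Drop 1: I rot3 at col 1 lands with bottom-row=0; cleared 0 line(s) (total 0); column heights now [0 4 0 0 0], max=4
Drop 2: L rot2 at col 0 lands with bottom-row=3; cleared 0 line(s) (total 0); column heights now [5 5 5 0 0], max=5
Drop 3: Z rot2 at col 2 lands with bottom-row=4; cleared 1 line(s) (total 1); column heights now [4 4 5 5 0], max=5
Drop 4: O rot1 at col 0 lands with bottom-row=4; cleared 0 line(s) (total 1); column heights now [6 6 5 5 0], max=6
Test piece J rot0 at col 1 (width 3): heights before test = [6 6 5 5 0]; fits = False

Answer: no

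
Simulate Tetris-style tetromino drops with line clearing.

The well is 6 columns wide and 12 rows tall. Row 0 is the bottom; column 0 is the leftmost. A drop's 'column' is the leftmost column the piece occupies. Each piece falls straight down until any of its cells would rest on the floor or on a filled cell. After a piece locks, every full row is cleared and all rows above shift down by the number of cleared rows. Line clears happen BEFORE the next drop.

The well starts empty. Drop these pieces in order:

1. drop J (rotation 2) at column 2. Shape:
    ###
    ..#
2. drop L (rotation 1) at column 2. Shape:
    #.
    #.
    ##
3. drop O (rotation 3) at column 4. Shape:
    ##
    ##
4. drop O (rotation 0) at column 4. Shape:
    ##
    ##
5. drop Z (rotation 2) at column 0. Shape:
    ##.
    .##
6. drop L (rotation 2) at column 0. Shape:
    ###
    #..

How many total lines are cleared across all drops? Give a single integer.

Answer: 0

Derivation:
Drop 1: J rot2 at col 2 lands with bottom-row=0; cleared 0 line(s) (total 0); column heights now [0 0 2 2 2 0], max=2
Drop 2: L rot1 at col 2 lands with bottom-row=2; cleared 0 line(s) (total 0); column heights now [0 0 5 3 2 0], max=5
Drop 3: O rot3 at col 4 lands with bottom-row=2; cleared 0 line(s) (total 0); column heights now [0 0 5 3 4 4], max=5
Drop 4: O rot0 at col 4 lands with bottom-row=4; cleared 0 line(s) (total 0); column heights now [0 0 5 3 6 6], max=6
Drop 5: Z rot2 at col 0 lands with bottom-row=5; cleared 0 line(s) (total 0); column heights now [7 7 6 3 6 6], max=7
Drop 6: L rot2 at col 0 lands with bottom-row=7; cleared 0 line(s) (total 0); column heights now [9 9 9 3 6 6], max=9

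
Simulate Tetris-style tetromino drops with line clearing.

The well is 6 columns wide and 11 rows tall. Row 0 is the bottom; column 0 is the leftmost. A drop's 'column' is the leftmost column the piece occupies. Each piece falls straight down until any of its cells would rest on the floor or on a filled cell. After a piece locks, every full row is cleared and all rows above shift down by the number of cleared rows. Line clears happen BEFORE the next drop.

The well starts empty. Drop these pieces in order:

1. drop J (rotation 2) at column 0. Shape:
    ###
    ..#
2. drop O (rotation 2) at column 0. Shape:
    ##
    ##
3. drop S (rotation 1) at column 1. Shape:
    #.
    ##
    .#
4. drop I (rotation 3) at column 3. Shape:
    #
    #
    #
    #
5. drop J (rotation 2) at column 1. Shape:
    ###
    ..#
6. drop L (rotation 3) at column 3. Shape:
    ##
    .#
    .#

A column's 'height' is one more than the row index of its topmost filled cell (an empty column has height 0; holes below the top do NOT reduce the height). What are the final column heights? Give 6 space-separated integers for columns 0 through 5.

Drop 1: J rot2 at col 0 lands with bottom-row=0; cleared 0 line(s) (total 0); column heights now [2 2 2 0 0 0], max=2
Drop 2: O rot2 at col 0 lands with bottom-row=2; cleared 0 line(s) (total 0); column heights now [4 4 2 0 0 0], max=4
Drop 3: S rot1 at col 1 lands with bottom-row=3; cleared 0 line(s) (total 0); column heights now [4 6 5 0 0 0], max=6
Drop 4: I rot3 at col 3 lands with bottom-row=0; cleared 0 line(s) (total 0); column heights now [4 6 5 4 0 0], max=6
Drop 5: J rot2 at col 1 lands with bottom-row=5; cleared 0 line(s) (total 0); column heights now [4 7 7 7 0 0], max=7
Drop 6: L rot3 at col 3 lands with bottom-row=5; cleared 0 line(s) (total 0); column heights now [4 7 7 8 8 0], max=8

Answer: 4 7 7 8 8 0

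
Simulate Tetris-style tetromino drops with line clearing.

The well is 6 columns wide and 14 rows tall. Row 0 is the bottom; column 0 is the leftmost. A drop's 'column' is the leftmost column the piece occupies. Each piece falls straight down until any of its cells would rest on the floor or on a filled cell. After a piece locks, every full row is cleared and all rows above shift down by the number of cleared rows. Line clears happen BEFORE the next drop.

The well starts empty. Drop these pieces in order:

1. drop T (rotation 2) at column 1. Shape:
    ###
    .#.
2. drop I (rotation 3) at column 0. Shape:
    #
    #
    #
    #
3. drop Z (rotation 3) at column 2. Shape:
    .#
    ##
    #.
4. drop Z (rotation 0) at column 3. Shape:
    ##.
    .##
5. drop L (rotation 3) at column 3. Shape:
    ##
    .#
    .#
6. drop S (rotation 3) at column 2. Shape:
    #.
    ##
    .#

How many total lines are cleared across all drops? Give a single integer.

Drop 1: T rot2 at col 1 lands with bottom-row=0; cleared 0 line(s) (total 0); column heights now [0 2 2 2 0 0], max=2
Drop 2: I rot3 at col 0 lands with bottom-row=0; cleared 0 line(s) (total 0); column heights now [4 2 2 2 0 0], max=4
Drop 3: Z rot3 at col 2 lands with bottom-row=2; cleared 0 line(s) (total 0); column heights now [4 2 4 5 0 0], max=5
Drop 4: Z rot0 at col 3 lands with bottom-row=4; cleared 0 line(s) (total 0); column heights now [4 2 4 6 6 5], max=6
Drop 5: L rot3 at col 3 lands with bottom-row=6; cleared 0 line(s) (total 0); column heights now [4 2 4 9 9 5], max=9
Drop 6: S rot3 at col 2 lands with bottom-row=9; cleared 0 line(s) (total 0); column heights now [4 2 12 11 9 5], max=12

Answer: 0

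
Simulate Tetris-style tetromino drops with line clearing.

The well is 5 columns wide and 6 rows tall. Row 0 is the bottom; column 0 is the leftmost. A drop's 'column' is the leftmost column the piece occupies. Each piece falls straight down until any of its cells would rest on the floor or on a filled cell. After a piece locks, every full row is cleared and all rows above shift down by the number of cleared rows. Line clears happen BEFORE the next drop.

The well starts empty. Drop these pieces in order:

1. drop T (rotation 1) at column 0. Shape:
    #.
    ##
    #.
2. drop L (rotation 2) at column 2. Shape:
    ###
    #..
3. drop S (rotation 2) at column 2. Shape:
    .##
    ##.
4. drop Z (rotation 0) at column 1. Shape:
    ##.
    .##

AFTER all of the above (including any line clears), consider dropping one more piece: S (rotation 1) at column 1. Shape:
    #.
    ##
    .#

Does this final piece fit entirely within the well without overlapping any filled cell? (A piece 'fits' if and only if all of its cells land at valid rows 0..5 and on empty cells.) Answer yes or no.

Drop 1: T rot1 at col 0 lands with bottom-row=0; cleared 0 line(s) (total 0); column heights now [3 2 0 0 0], max=3
Drop 2: L rot2 at col 2 lands with bottom-row=0; cleared 1 line(s) (total 1); column heights now [2 0 1 0 0], max=2
Drop 3: S rot2 at col 2 lands with bottom-row=1; cleared 0 line(s) (total 1); column heights now [2 0 2 3 3], max=3
Drop 4: Z rot0 at col 1 lands with bottom-row=3; cleared 0 line(s) (total 1); column heights now [2 5 5 4 3], max=5
Test piece S rot1 at col 1 (width 2): heights before test = [2 5 5 4 3]; fits = False

Answer: no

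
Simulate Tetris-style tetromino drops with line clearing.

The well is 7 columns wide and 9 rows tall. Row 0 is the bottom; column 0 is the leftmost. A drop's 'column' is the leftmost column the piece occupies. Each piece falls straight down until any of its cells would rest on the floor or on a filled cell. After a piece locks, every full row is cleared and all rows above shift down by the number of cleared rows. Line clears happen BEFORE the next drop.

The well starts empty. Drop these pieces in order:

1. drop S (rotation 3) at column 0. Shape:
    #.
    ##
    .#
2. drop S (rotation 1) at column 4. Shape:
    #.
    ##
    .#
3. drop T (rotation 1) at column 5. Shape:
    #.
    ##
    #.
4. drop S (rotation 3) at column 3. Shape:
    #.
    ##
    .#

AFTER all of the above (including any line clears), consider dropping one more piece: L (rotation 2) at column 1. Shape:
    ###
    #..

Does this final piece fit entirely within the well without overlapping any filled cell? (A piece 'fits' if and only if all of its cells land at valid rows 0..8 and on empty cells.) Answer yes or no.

Answer: yes

Derivation:
Drop 1: S rot3 at col 0 lands with bottom-row=0; cleared 0 line(s) (total 0); column heights now [3 2 0 0 0 0 0], max=3
Drop 2: S rot1 at col 4 lands with bottom-row=0; cleared 0 line(s) (total 0); column heights now [3 2 0 0 3 2 0], max=3
Drop 3: T rot1 at col 5 lands with bottom-row=2; cleared 0 line(s) (total 0); column heights now [3 2 0 0 3 5 4], max=5
Drop 4: S rot3 at col 3 lands with bottom-row=3; cleared 0 line(s) (total 0); column heights now [3 2 0 6 5 5 4], max=6
Test piece L rot2 at col 1 (width 3): heights before test = [3 2 0 6 5 5 4]; fits = True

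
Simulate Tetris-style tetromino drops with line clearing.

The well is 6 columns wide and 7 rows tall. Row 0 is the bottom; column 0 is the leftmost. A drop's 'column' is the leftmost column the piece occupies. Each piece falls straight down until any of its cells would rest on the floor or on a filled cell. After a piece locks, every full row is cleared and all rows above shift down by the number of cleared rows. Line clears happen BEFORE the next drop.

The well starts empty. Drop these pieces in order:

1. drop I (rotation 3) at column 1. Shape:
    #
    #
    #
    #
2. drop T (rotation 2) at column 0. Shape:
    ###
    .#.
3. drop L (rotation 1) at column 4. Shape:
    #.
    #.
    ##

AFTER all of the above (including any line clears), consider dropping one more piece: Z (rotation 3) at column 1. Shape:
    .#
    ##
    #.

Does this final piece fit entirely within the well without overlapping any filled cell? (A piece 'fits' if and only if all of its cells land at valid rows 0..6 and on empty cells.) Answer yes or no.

Drop 1: I rot3 at col 1 lands with bottom-row=0; cleared 0 line(s) (total 0); column heights now [0 4 0 0 0 0], max=4
Drop 2: T rot2 at col 0 lands with bottom-row=4; cleared 0 line(s) (total 0); column heights now [6 6 6 0 0 0], max=6
Drop 3: L rot1 at col 4 lands with bottom-row=0; cleared 0 line(s) (total 0); column heights now [6 6 6 0 3 1], max=6
Test piece Z rot3 at col 1 (width 2): heights before test = [6 6 6 0 3 1]; fits = False

Answer: no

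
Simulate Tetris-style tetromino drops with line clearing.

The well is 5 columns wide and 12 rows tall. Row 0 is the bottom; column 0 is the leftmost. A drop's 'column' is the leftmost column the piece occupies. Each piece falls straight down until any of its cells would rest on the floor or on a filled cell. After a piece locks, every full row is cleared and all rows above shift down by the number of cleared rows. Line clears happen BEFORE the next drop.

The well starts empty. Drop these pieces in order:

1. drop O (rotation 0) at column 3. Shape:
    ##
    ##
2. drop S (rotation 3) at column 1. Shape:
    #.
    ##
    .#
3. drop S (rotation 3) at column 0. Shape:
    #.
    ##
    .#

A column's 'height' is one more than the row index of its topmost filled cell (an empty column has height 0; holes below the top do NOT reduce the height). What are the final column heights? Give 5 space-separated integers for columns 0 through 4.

Answer: 6 5 2 2 2

Derivation:
Drop 1: O rot0 at col 3 lands with bottom-row=0; cleared 0 line(s) (total 0); column heights now [0 0 0 2 2], max=2
Drop 2: S rot3 at col 1 lands with bottom-row=0; cleared 0 line(s) (total 0); column heights now [0 3 2 2 2], max=3
Drop 3: S rot3 at col 0 lands with bottom-row=3; cleared 0 line(s) (total 0); column heights now [6 5 2 2 2], max=6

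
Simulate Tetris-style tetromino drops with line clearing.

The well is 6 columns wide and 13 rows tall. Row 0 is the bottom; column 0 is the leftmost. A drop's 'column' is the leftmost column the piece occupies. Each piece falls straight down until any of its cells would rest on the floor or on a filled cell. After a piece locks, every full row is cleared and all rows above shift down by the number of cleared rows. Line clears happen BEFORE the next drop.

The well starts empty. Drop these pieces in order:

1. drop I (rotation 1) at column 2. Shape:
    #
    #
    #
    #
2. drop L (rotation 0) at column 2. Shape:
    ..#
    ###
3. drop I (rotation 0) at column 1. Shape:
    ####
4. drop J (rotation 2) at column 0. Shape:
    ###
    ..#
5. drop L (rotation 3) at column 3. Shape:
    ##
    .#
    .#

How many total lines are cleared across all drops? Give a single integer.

Drop 1: I rot1 at col 2 lands with bottom-row=0; cleared 0 line(s) (total 0); column heights now [0 0 4 0 0 0], max=4
Drop 2: L rot0 at col 2 lands with bottom-row=4; cleared 0 line(s) (total 0); column heights now [0 0 5 5 6 0], max=6
Drop 3: I rot0 at col 1 lands with bottom-row=6; cleared 0 line(s) (total 0); column heights now [0 7 7 7 7 0], max=7
Drop 4: J rot2 at col 0 lands with bottom-row=7; cleared 0 line(s) (total 0); column heights now [9 9 9 7 7 0], max=9
Drop 5: L rot3 at col 3 lands with bottom-row=7; cleared 0 line(s) (total 0); column heights now [9 9 9 10 10 0], max=10

Answer: 0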